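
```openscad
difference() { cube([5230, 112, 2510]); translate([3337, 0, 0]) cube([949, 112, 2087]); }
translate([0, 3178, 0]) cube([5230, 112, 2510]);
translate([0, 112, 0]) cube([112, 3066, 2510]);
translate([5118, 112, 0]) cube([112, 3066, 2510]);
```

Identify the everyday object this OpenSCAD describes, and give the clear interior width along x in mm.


A single room. The interior width is 5006 mm.

Four walls enclosing a rectangle with a door in the front wall — a room. Outside width 5230 minus two 112 mm walls gives 5006 mm.


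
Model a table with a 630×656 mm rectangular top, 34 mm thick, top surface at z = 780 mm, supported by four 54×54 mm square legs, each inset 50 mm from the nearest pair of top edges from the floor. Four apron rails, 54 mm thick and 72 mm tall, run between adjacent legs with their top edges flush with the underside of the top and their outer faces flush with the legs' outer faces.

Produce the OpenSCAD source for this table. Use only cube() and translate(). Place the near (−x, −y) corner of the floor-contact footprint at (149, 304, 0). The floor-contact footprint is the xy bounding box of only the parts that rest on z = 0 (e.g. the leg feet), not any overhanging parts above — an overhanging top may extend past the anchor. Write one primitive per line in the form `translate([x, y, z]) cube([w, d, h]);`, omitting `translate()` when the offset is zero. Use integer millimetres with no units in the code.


translate([99, 254, 746]) cube([630, 656, 34]);
translate([149, 304, 0]) cube([54, 54, 746]);
translate([625, 304, 0]) cube([54, 54, 746]);
translate([149, 806, 0]) cube([54, 54, 746]);
translate([625, 806, 0]) cube([54, 54, 746]);
translate([203, 304, 674]) cube([422, 54, 72]);
translate([203, 806, 674]) cube([422, 54, 72]);
translate([149, 358, 674]) cube([54, 448, 72]);
translate([625, 358, 674]) cube([54, 448, 72]);


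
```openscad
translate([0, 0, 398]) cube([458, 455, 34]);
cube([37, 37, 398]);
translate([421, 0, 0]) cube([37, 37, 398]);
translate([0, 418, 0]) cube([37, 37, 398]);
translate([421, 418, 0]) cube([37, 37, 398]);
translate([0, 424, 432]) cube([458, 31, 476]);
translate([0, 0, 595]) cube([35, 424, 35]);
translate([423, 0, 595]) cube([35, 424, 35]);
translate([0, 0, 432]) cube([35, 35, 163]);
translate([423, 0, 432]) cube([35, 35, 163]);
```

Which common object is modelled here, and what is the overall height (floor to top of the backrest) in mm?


A chair. The overall height is 908 mm.

A slab on four corner posts with a tall panel at the back — a chair. The seat slab sits at z = 398 with thickness 34, and the 476 mm backrest starts at the seat top, so the overall height is 398 + 34 + 476 = 908 mm.


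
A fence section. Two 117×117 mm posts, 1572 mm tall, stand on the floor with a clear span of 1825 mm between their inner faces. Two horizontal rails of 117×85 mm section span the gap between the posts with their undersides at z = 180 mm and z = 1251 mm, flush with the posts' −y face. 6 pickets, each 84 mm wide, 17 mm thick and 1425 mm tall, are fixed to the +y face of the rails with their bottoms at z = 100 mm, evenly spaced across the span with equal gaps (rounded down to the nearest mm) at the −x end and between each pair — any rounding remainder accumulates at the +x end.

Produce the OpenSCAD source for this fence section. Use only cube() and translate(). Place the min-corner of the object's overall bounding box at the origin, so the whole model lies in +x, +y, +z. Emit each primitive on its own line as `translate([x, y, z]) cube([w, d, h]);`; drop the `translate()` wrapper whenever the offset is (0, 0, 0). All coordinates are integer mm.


cube([117, 117, 1572]);
translate([1942, 0, 0]) cube([117, 117, 1572]);
translate([117, 0, 180]) cube([1825, 117, 85]);
translate([117, 0, 1251]) cube([1825, 117, 85]);
translate([305, 117, 100]) cube([84, 17, 1425]);
translate([577, 117, 100]) cube([84, 17, 1425]);
translate([849, 117, 100]) cube([84, 17, 1425]);
translate([1121, 117, 100]) cube([84, 17, 1425]);
translate([1393, 117, 100]) cube([84, 17, 1425]);
translate([1665, 117, 100]) cube([84, 17, 1425]);


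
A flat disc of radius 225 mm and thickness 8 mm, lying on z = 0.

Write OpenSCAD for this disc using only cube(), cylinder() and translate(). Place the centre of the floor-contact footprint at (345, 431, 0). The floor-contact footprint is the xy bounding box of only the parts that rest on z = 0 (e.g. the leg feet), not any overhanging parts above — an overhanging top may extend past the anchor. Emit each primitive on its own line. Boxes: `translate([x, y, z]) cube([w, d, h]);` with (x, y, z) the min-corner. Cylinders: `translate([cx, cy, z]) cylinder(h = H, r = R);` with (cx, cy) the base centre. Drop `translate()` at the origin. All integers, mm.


translate([345, 431, 0]) cylinder(h = 8, r = 225);


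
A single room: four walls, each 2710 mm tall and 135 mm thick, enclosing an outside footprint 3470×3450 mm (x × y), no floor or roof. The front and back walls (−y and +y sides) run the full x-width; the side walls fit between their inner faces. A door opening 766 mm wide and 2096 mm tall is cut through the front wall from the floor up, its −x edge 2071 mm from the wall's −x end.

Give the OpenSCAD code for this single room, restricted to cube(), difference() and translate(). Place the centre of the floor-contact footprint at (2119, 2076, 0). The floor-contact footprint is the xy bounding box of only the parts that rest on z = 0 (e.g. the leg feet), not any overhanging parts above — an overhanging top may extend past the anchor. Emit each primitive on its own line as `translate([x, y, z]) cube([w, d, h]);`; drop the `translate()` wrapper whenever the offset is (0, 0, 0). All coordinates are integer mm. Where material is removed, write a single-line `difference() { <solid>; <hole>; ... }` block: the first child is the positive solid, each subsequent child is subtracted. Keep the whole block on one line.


difference() { translate([384, 351, 0]) cube([3470, 135, 2710]); translate([2455, 351, 0]) cube([766, 135, 2096]); }
translate([384, 3666, 0]) cube([3470, 135, 2710]);
translate([384, 486, 0]) cube([135, 3180, 2710]);
translate([3719, 486, 0]) cube([135, 3180, 2710]);


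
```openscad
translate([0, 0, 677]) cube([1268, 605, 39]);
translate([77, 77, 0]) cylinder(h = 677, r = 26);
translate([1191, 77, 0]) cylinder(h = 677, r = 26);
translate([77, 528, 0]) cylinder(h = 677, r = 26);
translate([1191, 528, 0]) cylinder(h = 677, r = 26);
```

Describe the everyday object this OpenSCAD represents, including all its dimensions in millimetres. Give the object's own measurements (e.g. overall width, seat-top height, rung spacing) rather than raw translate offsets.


A rectangular dining table. The top is 1268×605×39 mm with its upper surface at z = 716 mm. It stands on four round legs of 52 mm diameter, each leg's bounding box inset 51 mm from the nearest pair of top edges, running from the floor to the underside of the top.


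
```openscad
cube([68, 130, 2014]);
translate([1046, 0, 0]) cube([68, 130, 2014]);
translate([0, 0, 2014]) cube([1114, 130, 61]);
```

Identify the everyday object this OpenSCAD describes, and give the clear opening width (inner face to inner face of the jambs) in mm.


A door frame. The clear opening width is 978 mm.

Two 2014 mm tall posts with a header on top — a door frame. The left jamb is 68 mm wide at x = 0; the right jamb starts at x = 1046. The clear opening is 1046 − 68 = 978 mm.


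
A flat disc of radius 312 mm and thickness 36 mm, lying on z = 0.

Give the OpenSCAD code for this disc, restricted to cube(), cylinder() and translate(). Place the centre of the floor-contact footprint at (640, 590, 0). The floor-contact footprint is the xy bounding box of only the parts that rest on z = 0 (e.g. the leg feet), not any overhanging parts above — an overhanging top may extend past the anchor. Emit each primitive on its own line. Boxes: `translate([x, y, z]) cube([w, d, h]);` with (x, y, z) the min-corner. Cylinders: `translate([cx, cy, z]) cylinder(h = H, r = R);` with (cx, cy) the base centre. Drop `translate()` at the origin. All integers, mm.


translate([640, 590, 0]) cylinder(h = 36, r = 312);


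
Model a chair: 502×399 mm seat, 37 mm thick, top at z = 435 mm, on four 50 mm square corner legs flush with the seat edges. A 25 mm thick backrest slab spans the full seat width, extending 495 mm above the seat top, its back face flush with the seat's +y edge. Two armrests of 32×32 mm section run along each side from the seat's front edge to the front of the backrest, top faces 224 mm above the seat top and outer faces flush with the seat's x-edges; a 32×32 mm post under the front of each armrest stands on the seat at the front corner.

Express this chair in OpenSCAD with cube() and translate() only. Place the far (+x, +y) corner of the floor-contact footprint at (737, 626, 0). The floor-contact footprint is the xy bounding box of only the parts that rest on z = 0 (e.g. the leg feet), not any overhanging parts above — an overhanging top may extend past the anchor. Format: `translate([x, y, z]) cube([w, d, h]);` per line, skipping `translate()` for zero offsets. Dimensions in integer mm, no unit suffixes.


translate([235, 227, 398]) cube([502, 399, 37]);
translate([235, 227, 0]) cube([50, 50, 398]);
translate([687, 227, 0]) cube([50, 50, 398]);
translate([235, 576, 0]) cube([50, 50, 398]);
translate([687, 576, 0]) cube([50, 50, 398]);
translate([235, 601, 435]) cube([502, 25, 495]);
translate([235, 227, 627]) cube([32, 374, 32]);
translate([705, 227, 627]) cube([32, 374, 32]);
translate([235, 227, 435]) cube([32, 32, 192]);
translate([705, 227, 435]) cube([32, 32, 192]);


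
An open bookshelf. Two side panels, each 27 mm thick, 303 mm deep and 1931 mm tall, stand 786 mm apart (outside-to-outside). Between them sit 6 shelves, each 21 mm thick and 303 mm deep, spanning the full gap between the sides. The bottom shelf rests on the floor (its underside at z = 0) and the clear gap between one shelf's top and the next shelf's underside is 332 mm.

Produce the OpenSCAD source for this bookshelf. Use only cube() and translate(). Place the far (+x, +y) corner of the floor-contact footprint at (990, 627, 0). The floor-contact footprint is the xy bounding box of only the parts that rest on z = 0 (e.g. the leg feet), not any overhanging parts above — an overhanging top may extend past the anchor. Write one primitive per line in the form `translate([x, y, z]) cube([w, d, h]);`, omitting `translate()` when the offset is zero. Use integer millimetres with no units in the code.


translate([204, 324, 0]) cube([27, 303, 1931]);
translate([963, 324, 0]) cube([27, 303, 1931]);
translate([231, 324, 0]) cube([732, 303, 21]);
translate([231, 324, 353]) cube([732, 303, 21]);
translate([231, 324, 706]) cube([732, 303, 21]);
translate([231, 324, 1059]) cube([732, 303, 21]);
translate([231, 324, 1412]) cube([732, 303, 21]);
translate([231, 324, 1765]) cube([732, 303, 21]);


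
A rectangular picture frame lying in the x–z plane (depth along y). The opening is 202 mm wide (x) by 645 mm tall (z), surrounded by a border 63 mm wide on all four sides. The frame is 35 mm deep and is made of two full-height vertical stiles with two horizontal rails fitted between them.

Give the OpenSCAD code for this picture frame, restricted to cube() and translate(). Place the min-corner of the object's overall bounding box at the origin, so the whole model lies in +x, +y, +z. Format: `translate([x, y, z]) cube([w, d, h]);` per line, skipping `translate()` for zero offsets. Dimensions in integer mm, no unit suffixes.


cube([63, 35, 771]);
translate([265, 0, 0]) cube([63, 35, 771]);
translate([63, 0, 0]) cube([202, 35, 63]);
translate([63, 0, 708]) cube([202, 35, 63]);


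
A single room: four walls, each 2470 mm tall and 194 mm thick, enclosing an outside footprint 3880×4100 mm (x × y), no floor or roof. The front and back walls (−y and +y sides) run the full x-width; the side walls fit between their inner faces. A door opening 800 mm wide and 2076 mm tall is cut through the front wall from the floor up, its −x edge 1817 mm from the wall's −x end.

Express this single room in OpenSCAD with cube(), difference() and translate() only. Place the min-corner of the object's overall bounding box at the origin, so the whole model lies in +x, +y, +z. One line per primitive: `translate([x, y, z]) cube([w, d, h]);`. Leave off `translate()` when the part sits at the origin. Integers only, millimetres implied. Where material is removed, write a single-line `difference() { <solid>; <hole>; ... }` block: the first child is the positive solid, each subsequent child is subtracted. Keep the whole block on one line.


difference() { cube([3880, 194, 2470]); translate([1817, 0, 0]) cube([800, 194, 2076]); }
translate([0, 3906, 0]) cube([3880, 194, 2470]);
translate([0, 194, 0]) cube([194, 3712, 2470]);
translate([3686, 194, 0]) cube([194, 3712, 2470]);


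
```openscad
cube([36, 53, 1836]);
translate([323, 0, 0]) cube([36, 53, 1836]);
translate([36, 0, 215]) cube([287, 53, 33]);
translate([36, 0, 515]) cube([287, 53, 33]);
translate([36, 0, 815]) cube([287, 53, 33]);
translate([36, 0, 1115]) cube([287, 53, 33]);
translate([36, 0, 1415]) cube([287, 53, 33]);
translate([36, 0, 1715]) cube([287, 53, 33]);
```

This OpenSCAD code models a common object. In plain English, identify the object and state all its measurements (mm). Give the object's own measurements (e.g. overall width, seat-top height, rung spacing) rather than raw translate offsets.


A straight ladder. Two 36×53 mm vertical rails, 1836 mm tall, stand 359 mm apart (outside-to-outside) with their front faces coplanar on the −y side. 6 rungs, each 53 mm deep and 33 mm tall, span between the inner faces of the rails, front faces flush with the rails. The lowest rung's underside is at z = 215 mm and rungs are spaced 300 mm apart (underside to underside).


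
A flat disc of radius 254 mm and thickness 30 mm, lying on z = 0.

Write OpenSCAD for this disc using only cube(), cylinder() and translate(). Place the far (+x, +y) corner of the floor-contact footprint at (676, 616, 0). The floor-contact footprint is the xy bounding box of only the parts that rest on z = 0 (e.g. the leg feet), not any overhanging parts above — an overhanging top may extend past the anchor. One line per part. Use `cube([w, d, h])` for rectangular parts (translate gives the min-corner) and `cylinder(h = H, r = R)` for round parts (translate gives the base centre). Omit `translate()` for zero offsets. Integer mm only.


translate([422, 362, 0]) cylinder(h = 30, r = 254);


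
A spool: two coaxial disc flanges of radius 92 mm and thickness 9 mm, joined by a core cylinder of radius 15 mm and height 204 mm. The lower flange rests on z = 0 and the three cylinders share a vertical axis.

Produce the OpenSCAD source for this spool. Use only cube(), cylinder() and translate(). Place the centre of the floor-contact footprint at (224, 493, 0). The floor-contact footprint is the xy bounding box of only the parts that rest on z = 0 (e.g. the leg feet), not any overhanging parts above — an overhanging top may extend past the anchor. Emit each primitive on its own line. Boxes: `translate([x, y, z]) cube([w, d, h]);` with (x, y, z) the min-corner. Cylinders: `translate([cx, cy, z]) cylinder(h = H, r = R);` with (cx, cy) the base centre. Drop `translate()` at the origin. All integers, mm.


translate([224, 493, 0]) cylinder(h = 9, r = 92);
translate([224, 493, 9]) cylinder(h = 204, r = 15);
translate([224, 493, 213]) cylinder(h = 9, r = 92);


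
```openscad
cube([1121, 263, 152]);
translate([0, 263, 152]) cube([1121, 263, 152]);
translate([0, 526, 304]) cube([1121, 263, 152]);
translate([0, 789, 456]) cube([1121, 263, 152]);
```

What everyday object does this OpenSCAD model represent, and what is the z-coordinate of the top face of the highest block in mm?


A staircase. The total rise is 608 mm.

4 identical blocks, each offset up and back from the previous — a staircase. Each step is 152 mm tall and there are 4 of them, so the total rise is 4 × 152 = 608 mm.


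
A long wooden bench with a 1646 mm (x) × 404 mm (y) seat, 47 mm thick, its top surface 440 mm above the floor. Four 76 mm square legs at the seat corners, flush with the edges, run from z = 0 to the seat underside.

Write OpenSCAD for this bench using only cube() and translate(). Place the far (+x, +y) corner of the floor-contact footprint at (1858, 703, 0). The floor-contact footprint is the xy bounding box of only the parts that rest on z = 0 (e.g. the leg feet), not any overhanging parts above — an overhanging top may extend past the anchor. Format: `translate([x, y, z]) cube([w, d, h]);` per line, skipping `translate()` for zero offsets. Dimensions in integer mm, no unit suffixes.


// leg_h = 440 − 47 = 393
translate([212, 299, 393]) cube([1646, 404, 47]);
translate([212, 299, 0]) cube([76, 76, 393]);
translate([212, 627, 0]) cube([76, 76, 393]);
translate([1782, 299, 0]) cube([76, 76, 393]);
translate([1782, 627, 0]) cube([76, 76, 393]);


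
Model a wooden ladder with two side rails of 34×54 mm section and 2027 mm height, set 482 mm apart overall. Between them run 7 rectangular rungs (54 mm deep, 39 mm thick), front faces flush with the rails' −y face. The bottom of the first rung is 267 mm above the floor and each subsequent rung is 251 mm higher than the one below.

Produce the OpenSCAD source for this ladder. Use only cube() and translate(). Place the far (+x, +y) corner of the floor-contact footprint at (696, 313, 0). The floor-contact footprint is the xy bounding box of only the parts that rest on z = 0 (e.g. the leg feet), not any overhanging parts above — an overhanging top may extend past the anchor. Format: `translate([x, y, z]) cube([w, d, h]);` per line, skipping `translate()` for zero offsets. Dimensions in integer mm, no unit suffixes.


translate([214, 259, 0]) cube([34, 54, 2027]);
translate([662, 259, 0]) cube([34, 54, 2027]);
translate([248, 259, 267]) cube([414, 54, 39]);
translate([248, 259, 518]) cube([414, 54, 39]);
translate([248, 259, 769]) cube([414, 54, 39]);
translate([248, 259, 1020]) cube([414, 54, 39]);
translate([248, 259, 1271]) cube([414, 54, 39]);
translate([248, 259, 1522]) cube([414, 54, 39]);
translate([248, 259, 1773]) cube([414, 54, 39]);


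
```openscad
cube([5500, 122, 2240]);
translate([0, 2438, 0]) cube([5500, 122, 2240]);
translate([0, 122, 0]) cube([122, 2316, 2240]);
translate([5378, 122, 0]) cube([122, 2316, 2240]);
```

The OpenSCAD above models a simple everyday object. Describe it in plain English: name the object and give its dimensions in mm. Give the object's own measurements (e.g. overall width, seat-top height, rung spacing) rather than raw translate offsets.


The wall frame of a small rectangular building: four walls, each 2240 mm tall and 122 mm thick, enclosing a footprint 5500 mm (x) by 2560 mm (y) outside-to-outside, with no floor or roof. The front and back walls (the −y and +y sides) span the full width; the two side walls fit between them.


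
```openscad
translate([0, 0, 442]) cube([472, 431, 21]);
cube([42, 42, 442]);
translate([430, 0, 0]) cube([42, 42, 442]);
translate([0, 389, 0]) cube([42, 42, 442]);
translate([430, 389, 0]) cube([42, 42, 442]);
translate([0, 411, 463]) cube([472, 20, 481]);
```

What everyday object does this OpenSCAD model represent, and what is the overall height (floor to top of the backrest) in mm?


A chair. The overall height is 944 mm.

A slab on four corner posts with a tall panel at the back — a chair. The seat slab sits at z = 442 with thickness 21, and the 481 mm backrest starts at the seat top, so the overall height is 442 + 21 + 481 = 944 mm.


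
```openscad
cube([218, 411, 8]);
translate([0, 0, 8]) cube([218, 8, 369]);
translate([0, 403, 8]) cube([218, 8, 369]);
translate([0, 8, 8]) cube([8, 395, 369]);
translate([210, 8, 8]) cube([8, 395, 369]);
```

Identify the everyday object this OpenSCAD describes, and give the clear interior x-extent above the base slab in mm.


An open box. The internal width is 202 mm.

A 218×411 base slab with four walls standing on it — an open box. The base is 218 mm wide and the walls are 8 mm thick, so the internal width is 218 − 2 × 8 = 202 mm.


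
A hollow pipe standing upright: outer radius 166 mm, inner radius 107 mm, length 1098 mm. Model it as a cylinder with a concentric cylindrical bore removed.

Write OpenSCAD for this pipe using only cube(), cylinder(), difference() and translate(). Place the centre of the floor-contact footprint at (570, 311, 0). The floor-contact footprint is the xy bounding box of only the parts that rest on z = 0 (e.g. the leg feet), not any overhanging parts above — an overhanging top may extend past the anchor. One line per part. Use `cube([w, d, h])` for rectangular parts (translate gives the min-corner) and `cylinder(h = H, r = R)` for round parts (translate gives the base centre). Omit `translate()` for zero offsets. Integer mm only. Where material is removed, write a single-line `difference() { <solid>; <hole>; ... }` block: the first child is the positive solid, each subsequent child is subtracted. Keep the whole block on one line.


difference() { translate([570, 311, 0]) cylinder(h = 1098, r = 166); translate([570, 311, 0]) cylinder(h = 1098, r = 107); }


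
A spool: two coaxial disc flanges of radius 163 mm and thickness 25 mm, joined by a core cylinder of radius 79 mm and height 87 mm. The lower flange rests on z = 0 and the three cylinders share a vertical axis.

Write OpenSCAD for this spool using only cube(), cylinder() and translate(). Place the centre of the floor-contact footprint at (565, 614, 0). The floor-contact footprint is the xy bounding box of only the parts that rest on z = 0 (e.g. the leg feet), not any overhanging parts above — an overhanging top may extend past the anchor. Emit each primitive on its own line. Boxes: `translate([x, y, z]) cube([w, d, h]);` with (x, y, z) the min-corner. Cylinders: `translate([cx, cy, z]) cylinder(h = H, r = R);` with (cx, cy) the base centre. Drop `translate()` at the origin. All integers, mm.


translate([565, 614, 0]) cylinder(h = 25, r = 163);
translate([565, 614, 25]) cylinder(h = 87, r = 79);
translate([565, 614, 112]) cylinder(h = 25, r = 163);


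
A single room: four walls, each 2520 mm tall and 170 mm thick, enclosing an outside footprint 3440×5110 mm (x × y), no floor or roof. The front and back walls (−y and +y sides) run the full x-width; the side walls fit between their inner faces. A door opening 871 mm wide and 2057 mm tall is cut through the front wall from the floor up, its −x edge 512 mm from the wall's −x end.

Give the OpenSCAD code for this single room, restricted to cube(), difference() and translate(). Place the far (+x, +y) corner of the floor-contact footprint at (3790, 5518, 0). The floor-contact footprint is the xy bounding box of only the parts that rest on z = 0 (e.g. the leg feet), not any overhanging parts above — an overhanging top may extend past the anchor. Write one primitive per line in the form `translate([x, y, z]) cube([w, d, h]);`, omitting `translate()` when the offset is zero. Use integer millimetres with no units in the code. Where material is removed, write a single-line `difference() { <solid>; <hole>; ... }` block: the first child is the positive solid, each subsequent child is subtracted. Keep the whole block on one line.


difference() { translate([350, 408, 0]) cube([3440, 170, 2520]); translate([862, 408, 0]) cube([871, 170, 2057]); }
translate([350, 5348, 0]) cube([3440, 170, 2520]);
translate([350, 578, 0]) cube([170, 4770, 2520]);
translate([3620, 578, 0]) cube([170, 4770, 2520]);


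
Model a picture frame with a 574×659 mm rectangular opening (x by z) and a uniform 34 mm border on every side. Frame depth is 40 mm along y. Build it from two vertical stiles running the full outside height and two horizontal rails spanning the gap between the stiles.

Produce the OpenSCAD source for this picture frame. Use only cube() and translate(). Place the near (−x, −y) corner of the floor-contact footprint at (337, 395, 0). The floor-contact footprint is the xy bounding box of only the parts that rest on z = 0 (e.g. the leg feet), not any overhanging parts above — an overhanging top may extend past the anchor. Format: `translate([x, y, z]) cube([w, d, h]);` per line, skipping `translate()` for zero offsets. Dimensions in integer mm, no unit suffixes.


translate([337, 395, 0]) cube([34, 40, 727]);
translate([945, 395, 0]) cube([34, 40, 727]);
translate([371, 395, 0]) cube([574, 40, 34]);
translate([371, 395, 693]) cube([574, 40, 34]);


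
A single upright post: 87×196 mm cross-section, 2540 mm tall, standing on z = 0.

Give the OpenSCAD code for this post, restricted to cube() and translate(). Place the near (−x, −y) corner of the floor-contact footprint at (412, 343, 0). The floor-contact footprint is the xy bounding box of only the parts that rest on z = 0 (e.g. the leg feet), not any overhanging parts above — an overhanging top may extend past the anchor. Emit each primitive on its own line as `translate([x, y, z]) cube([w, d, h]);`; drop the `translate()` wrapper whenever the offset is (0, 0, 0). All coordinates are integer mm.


translate([412, 343, 0]) cube([87, 196, 2540]);


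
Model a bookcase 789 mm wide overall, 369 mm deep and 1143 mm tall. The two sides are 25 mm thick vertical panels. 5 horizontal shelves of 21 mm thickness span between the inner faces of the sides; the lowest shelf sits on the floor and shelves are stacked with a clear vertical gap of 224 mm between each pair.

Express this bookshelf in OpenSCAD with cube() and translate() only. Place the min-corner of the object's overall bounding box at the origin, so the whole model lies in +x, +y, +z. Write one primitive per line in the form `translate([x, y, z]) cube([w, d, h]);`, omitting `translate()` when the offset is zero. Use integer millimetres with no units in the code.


cube([25, 369, 1143]);
translate([764, 0, 0]) cube([25, 369, 1143]);
translate([25, 0, 0]) cube([739, 369, 21]);
translate([25, 0, 245]) cube([739, 369, 21]);
translate([25, 0, 490]) cube([739, 369, 21]);
translate([25, 0, 735]) cube([739, 369, 21]);
translate([25, 0, 980]) cube([739, 369, 21]);


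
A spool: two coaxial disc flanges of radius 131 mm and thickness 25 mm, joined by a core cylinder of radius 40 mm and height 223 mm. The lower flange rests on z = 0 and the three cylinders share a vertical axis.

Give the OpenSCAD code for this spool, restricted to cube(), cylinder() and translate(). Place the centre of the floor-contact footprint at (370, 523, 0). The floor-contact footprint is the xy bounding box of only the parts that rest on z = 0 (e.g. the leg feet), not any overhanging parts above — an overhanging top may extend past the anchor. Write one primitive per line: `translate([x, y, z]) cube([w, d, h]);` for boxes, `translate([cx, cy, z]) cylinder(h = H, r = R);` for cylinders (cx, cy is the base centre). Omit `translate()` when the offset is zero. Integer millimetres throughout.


translate([370, 523, 0]) cylinder(h = 25, r = 131);
translate([370, 523, 25]) cylinder(h = 223, r = 40);
translate([370, 523, 248]) cylinder(h = 25, r = 131);


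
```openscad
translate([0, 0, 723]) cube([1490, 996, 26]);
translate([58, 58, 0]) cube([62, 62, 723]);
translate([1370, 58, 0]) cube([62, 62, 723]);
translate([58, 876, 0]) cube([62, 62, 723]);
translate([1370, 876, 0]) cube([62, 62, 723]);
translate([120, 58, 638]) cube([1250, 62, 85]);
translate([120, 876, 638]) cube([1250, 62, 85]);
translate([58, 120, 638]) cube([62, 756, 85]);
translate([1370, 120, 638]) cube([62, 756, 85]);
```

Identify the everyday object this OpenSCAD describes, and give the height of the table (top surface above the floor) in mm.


A table. The table height is 749 mm.

A 1490×996×26 slab sits at z = 723 on four 62 mm square posts — a table. The top surface is at 723 + 26 = 749 mm.


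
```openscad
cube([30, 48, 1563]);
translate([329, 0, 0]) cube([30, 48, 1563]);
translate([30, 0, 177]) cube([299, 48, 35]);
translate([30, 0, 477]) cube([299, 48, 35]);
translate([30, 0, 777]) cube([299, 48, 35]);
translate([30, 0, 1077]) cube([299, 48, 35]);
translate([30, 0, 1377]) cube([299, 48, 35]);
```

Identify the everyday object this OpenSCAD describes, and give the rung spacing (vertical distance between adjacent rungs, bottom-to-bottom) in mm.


A ladder. The rung spacing is 300 mm.

Two tall 30×48 posts with 5 short bars between them — a ladder. Adjacent rungs sit at z = 177 and z = 477, so the spacing is 477 − 177 = 300 mm.


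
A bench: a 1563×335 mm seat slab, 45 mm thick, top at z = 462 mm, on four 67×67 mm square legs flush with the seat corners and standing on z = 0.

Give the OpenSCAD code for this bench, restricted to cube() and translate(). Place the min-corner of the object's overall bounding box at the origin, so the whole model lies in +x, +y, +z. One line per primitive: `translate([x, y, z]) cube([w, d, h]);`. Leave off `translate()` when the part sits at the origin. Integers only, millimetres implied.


translate([0, 0, 417]) cube([1563, 335, 45]);
cube([67, 67, 417]);
translate([0, 268, 0]) cube([67, 67, 417]);
translate([1496, 0, 0]) cube([67, 67, 417]);
translate([1496, 268, 0]) cube([67, 67, 417]);


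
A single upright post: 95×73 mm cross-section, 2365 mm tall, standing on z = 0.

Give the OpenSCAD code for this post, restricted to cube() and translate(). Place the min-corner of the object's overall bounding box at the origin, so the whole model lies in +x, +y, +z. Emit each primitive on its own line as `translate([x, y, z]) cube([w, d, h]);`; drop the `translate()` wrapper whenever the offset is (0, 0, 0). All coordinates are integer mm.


cube([95, 73, 2365]);


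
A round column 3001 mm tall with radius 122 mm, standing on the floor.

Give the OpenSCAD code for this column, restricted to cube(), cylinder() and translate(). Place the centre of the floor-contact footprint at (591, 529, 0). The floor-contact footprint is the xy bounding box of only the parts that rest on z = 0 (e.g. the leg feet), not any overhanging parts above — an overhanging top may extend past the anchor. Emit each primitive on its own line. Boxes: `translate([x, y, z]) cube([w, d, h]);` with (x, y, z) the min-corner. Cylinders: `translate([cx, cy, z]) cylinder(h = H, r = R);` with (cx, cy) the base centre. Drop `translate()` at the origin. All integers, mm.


translate([591, 529, 0]) cylinder(h = 3001, r = 122);


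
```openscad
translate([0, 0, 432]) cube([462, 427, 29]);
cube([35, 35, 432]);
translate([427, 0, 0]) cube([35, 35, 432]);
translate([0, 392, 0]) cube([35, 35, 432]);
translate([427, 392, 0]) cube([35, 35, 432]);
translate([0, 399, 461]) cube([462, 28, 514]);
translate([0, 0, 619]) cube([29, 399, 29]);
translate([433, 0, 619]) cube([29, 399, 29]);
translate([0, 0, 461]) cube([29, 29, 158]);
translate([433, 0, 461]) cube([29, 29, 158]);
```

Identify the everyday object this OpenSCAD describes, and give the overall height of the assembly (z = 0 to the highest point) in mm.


A chair. The overall height is 975 mm.

A slab on four corner posts with a tall panel at the back — a chair. The seat slab sits at z = 432 with thickness 29, and the 514 mm backrest starts at the seat top, so the overall height is 432 + 29 + 514 = 975 mm.


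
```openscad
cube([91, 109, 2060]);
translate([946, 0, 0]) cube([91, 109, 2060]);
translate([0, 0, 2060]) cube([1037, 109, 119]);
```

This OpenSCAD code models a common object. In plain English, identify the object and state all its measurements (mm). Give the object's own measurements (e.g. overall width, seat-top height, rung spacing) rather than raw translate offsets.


A door frame. The clear opening is 855 mm wide and 2060 mm high. Two 91 mm wide jambs, 109 mm deep, stand either side of the opening from the floor to the top of the opening. A 119 mm thick head sits across the top of both jambs, spanning the full outside width of the frame.


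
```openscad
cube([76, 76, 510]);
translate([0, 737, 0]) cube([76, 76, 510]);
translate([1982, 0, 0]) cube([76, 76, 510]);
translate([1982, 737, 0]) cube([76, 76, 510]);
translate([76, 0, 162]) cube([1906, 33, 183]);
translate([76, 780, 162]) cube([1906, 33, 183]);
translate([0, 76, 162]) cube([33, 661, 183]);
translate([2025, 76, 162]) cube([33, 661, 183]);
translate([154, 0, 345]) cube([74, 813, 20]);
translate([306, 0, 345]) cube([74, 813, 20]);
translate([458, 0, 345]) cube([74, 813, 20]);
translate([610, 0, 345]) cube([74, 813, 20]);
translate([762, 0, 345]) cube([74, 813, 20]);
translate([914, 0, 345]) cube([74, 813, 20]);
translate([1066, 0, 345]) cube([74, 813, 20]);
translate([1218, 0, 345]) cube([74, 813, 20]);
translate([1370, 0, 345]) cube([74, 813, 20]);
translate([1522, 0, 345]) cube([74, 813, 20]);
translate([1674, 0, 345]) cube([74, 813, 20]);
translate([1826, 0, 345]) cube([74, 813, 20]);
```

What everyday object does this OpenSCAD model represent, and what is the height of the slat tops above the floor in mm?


A bed frame. The slat-top height is 365 mm.

Four posts, four rails, and a row of slats — a bed frame. Slats sit on the rails at z = 162 + 183 = 345; with slat thickness 20, the top is 365 mm.


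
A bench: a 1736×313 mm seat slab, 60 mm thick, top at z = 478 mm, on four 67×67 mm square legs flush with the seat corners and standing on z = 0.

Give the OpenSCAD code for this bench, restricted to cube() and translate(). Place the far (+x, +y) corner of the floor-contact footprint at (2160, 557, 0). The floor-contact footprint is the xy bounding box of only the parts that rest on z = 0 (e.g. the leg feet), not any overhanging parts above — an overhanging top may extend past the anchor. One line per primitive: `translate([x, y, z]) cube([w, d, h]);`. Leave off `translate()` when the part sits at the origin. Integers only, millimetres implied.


// leg_h = 478 − 60 = 418
translate([424, 244, 418]) cube([1736, 313, 60]);
translate([424, 244, 0]) cube([67, 67, 418]);
translate([424, 490, 0]) cube([67, 67, 418]);
translate([2093, 244, 0]) cube([67, 67, 418]);
translate([2093, 490, 0]) cube([67, 67, 418]);


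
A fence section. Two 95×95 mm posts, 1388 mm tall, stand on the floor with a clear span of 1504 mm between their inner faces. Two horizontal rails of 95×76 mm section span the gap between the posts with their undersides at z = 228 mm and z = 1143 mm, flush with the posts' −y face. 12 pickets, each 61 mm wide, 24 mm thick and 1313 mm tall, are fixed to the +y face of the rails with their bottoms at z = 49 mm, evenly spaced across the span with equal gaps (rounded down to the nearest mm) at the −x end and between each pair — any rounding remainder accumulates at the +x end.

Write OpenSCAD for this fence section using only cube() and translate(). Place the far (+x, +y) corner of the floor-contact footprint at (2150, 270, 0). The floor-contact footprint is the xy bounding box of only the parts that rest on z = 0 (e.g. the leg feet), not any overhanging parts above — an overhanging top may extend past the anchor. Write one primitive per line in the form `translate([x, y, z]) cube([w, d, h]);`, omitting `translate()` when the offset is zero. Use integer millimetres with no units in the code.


translate([456, 175, 0]) cube([95, 95, 1388]);
translate([2055, 175, 0]) cube([95, 95, 1388]);
translate([551, 175, 228]) cube([1504, 95, 76]);
translate([551, 175, 1143]) cube([1504, 95, 76]);
translate([610, 270, 49]) cube([61, 24, 1313]);
translate([730, 270, 49]) cube([61, 24, 1313]);
translate([850, 270, 49]) cube([61, 24, 1313]);
translate([970, 270, 49]) cube([61, 24, 1313]);
translate([1090, 270, 49]) cube([61, 24, 1313]);
translate([1210, 270, 49]) cube([61, 24, 1313]);
translate([1330, 270, 49]) cube([61, 24, 1313]);
translate([1450, 270, 49]) cube([61, 24, 1313]);
translate([1570, 270, 49]) cube([61, 24, 1313]);
translate([1690, 270, 49]) cube([61, 24, 1313]);
translate([1810, 270, 49]) cube([61, 24, 1313]);
translate([1930, 270, 49]) cube([61, 24, 1313]);


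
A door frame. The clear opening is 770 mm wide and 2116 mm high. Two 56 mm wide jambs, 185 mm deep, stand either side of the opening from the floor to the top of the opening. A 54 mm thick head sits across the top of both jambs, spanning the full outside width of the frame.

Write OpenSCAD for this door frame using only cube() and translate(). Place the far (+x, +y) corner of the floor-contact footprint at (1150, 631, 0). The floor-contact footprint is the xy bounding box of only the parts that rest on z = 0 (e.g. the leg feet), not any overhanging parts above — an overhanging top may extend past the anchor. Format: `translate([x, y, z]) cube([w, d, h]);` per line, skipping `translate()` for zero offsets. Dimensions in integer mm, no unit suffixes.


translate([268, 446, 0]) cube([56, 185, 2116]);
translate([1094, 446, 0]) cube([56, 185, 2116]);
translate([268, 446, 2116]) cube([882, 185, 54]);


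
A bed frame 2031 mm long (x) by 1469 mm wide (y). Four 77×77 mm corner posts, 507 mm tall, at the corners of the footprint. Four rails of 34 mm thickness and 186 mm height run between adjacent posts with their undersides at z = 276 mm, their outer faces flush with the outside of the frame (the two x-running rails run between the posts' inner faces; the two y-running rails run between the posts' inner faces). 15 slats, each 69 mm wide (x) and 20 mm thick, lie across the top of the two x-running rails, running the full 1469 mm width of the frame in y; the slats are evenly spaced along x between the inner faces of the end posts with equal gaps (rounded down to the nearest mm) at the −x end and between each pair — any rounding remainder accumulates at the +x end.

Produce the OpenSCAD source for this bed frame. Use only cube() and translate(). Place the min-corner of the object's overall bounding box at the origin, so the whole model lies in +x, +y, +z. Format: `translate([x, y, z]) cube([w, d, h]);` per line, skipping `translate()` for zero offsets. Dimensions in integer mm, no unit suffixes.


cube([77, 77, 507]);
translate([0, 1392, 0]) cube([77, 77, 507]);
translate([1954, 0, 0]) cube([77, 77, 507]);
translate([1954, 1392, 0]) cube([77, 77, 507]);
translate([77, 0, 276]) cube([1877, 34, 186]);
translate([77, 1435, 276]) cube([1877, 34, 186]);
translate([0, 77, 276]) cube([34, 1315, 186]);
translate([1997, 77, 276]) cube([34, 1315, 186]);
translate([129, 0, 462]) cube([69, 1469, 20]);
translate([250, 0, 462]) cube([69, 1469, 20]);
translate([371, 0, 462]) cube([69, 1469, 20]);
translate([492, 0, 462]) cube([69, 1469, 20]);
translate([613, 0, 462]) cube([69, 1469, 20]);
translate([734, 0, 462]) cube([69, 1469, 20]);
translate([855, 0, 462]) cube([69, 1469, 20]);
translate([976, 0, 462]) cube([69, 1469, 20]);
translate([1097, 0, 462]) cube([69, 1469, 20]);
translate([1218, 0, 462]) cube([69, 1469, 20]);
translate([1339, 0, 462]) cube([69, 1469, 20]);
translate([1460, 0, 462]) cube([69, 1469, 20]);
translate([1581, 0, 462]) cube([69, 1469, 20]);
translate([1702, 0, 462]) cube([69, 1469, 20]);
translate([1823, 0, 462]) cube([69, 1469, 20]);


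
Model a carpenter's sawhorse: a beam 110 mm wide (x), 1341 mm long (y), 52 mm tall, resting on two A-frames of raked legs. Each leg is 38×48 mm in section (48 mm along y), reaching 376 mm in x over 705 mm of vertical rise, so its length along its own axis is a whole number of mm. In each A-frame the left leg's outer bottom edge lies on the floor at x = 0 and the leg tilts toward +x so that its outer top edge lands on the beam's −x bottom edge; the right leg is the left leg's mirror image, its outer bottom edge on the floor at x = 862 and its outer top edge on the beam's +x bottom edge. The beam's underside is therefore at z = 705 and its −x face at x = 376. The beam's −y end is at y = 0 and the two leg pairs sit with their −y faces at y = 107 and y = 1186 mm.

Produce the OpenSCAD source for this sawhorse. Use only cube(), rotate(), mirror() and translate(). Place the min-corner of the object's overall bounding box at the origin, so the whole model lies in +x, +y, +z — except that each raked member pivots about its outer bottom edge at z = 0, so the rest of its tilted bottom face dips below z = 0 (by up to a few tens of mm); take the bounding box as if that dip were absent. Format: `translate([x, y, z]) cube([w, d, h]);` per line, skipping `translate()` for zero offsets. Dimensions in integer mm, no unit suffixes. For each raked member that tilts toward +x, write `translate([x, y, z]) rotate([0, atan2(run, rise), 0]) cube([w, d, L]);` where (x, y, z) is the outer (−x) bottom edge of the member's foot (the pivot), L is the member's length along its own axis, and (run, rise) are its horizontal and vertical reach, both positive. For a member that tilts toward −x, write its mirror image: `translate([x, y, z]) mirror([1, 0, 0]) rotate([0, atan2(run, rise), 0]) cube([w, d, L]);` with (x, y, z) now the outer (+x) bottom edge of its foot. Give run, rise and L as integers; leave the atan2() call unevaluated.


translate([376, 0, 705]) cube([110, 1341, 52]);
translate([0, 107, 0]) rotate([0, atan2(376, 705), 0]) cube([38, 48, 799]);
translate([862, 107, 0]) mirror([1, 0, 0]) rotate([0, atan2(376, 705), 0]) cube([38, 48, 799]);
translate([0, 1186, 0]) rotate([0, atan2(376, 705), 0]) cube([38, 48, 799]);
translate([862, 1186, 0]) mirror([1, 0, 0]) rotate([0, atan2(376, 705), 0]) cube([38, 48, 799]);
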